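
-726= -726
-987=-987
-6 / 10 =-3 / 5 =-0.60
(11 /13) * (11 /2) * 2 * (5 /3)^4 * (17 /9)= 1285625 /9477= 135.66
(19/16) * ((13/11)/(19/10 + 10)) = 0.12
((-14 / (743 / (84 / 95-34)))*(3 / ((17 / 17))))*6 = 792792 / 70585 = 11.23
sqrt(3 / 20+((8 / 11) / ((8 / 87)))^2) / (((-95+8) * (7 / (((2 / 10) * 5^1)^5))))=-sqrt(758715) / 66990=-0.01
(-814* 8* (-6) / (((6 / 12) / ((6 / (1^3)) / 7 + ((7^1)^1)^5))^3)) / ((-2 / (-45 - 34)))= 20108695112637433104000 / 343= 58625933272995431790.09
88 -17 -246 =-175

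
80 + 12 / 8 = 163 / 2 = 81.50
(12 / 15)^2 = 16 / 25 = 0.64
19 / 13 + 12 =175 / 13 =13.46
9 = 9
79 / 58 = 1.36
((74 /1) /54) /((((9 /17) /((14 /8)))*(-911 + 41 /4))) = -4403 /875529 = -0.01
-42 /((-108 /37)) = 259 /18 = 14.39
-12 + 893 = 881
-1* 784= -784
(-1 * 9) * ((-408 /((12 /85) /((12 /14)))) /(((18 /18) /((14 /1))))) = 312120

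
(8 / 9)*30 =80 / 3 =26.67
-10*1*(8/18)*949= -37960/9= -4217.78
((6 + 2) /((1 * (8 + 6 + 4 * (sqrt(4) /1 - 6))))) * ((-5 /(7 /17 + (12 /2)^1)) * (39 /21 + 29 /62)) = 171530 /23653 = 7.25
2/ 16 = 1/ 8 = 0.12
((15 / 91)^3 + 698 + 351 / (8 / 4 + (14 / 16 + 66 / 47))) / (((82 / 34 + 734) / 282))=298.70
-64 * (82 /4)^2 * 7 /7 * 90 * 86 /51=-69391680 /17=-4081863.53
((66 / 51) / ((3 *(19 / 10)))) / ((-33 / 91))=-1820 / 2907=-0.63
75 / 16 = 4.69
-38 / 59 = -0.64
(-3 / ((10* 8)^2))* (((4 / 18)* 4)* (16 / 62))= -1 / 9300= -0.00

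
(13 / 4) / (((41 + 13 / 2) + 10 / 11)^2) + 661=749724298 / 1134225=661.00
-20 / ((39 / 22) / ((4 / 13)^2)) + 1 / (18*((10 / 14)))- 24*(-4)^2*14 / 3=-354527981 / 197730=-1792.99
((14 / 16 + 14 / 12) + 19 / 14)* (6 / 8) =571 / 224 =2.55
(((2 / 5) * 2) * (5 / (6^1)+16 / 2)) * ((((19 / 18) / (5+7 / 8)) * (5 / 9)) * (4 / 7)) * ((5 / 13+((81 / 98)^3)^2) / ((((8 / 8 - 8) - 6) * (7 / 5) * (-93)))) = 1315726040277905 / 7854429515018547006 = 0.00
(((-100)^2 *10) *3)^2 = 90000000000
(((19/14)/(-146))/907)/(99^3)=-19/1798845078492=-0.00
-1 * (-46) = 46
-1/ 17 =-0.06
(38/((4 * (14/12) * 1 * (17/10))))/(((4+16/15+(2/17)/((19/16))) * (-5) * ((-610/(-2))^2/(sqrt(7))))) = -3249 * sqrt(7)/1629760790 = -0.00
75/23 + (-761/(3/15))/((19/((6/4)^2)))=-781935/1748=-447.33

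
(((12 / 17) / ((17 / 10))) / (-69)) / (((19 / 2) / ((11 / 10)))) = -88 / 126293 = -0.00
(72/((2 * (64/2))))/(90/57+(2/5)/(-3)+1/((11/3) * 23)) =648945/840728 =0.77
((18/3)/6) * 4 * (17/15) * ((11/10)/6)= 187/225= 0.83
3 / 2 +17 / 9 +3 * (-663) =-35741 / 18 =-1985.61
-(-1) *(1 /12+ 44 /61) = 589 /732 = 0.80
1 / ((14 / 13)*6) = 13 / 84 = 0.15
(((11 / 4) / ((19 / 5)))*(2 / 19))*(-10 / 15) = -55 / 1083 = -0.05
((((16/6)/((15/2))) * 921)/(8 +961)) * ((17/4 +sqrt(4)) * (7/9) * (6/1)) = 85960/8721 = 9.86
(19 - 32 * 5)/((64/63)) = -8883/64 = -138.80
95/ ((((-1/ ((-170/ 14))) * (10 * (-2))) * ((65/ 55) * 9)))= -17765/ 3276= -5.42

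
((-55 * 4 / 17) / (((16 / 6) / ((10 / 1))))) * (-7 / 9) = 1925 / 51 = 37.75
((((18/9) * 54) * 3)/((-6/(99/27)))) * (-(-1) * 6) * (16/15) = -6336/5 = -1267.20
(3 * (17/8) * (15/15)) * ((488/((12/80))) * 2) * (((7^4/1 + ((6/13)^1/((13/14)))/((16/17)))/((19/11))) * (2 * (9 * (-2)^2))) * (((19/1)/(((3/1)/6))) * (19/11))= 46060560574560/169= 272547695707.46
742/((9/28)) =20776/9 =2308.44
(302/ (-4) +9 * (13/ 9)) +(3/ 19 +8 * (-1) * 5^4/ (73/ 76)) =-14612937/ 2774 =-5267.82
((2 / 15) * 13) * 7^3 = 594.53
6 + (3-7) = 2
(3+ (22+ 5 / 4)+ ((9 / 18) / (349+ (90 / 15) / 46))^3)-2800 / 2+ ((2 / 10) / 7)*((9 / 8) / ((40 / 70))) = -5690187078985683 / 4142253016000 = -1373.69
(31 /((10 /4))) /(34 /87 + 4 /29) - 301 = -31918 /115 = -277.55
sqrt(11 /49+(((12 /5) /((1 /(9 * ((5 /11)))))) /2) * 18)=sqrt(525239) /77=9.41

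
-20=-20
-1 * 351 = -351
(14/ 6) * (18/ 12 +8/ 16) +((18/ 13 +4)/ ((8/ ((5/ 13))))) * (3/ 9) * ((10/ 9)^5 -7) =504004711/ 119751372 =4.21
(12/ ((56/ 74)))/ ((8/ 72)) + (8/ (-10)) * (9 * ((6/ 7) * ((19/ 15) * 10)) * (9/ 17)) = 101.33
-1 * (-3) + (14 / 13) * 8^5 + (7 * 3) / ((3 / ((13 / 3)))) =1377556 / 39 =35321.95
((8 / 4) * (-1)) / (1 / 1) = -2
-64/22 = -2.91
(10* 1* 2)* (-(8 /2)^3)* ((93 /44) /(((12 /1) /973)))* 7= -16891280 /11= -1535570.91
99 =99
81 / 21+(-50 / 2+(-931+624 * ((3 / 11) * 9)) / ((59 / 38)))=365.71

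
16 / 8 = 2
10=10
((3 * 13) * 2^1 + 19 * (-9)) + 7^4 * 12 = 28719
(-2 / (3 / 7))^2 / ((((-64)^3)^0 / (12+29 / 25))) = 64484 / 225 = 286.60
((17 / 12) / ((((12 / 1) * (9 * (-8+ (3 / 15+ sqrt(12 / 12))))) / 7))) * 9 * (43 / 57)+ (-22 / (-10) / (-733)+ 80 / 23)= 4682153977 / 1383786720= 3.38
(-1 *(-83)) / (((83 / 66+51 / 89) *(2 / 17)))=4144107 / 10753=385.39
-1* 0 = 0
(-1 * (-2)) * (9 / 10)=9 / 5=1.80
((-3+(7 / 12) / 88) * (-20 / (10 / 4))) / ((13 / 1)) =3161 / 1716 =1.84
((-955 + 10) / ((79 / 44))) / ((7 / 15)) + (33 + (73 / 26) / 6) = -13487141 / 12324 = -1094.38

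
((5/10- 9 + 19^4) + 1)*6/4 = 781881/4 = 195470.25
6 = 6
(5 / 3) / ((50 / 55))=11 / 6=1.83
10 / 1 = 10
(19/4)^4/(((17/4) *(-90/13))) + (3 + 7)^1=-714973/97920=-7.30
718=718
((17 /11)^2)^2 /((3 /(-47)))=-3925487 /43923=-89.37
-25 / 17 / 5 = -0.29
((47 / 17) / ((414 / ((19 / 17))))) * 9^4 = 650997 / 13294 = 48.97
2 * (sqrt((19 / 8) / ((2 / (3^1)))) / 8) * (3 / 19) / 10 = 3 * sqrt(57) / 3040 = 0.01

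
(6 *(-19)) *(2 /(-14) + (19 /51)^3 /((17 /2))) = 82043558 /5261823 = 15.59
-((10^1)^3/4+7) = -257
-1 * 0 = 0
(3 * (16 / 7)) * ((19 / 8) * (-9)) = -1026 / 7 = -146.57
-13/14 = -0.93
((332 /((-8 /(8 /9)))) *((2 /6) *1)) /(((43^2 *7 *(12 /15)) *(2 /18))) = -415 /38829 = -0.01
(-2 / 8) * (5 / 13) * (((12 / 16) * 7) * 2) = -105 / 104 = -1.01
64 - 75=-11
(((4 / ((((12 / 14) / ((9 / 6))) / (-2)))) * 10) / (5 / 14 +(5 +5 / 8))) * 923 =-1447264 / 67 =-21600.96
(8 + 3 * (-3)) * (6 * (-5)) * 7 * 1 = 210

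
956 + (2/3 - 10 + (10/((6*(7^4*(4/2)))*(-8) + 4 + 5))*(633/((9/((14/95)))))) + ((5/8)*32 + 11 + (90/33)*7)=144046703941/144515349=996.76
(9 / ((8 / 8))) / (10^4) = 9 / 10000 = 0.00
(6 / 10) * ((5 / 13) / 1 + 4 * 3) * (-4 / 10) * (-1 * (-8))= -7728 / 325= -23.78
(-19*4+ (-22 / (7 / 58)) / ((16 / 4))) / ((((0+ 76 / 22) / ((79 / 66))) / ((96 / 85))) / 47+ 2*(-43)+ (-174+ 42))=25278104 / 45316999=0.56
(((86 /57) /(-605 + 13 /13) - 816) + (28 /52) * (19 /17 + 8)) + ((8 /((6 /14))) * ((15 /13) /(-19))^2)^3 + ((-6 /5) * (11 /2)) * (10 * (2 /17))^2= -48768808828317074395183 /59457652711834258986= -820.23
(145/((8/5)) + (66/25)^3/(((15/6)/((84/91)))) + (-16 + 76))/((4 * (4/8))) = 78.71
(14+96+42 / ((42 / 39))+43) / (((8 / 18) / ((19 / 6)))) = 1368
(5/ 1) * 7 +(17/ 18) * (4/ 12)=1907/ 54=35.31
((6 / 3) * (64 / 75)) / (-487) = -128 / 36525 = -0.00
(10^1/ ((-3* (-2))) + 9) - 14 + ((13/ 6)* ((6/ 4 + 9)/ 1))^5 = 18720954113/ 3072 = 6094060.58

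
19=19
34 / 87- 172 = -171.61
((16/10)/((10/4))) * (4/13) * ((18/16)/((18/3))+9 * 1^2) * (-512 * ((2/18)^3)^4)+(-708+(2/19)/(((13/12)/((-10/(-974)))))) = -200441400002593829156/283109720948025075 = -708.00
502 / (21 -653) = -251 / 316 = -0.79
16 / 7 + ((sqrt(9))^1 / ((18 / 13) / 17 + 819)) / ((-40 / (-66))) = 6453177 / 2815820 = 2.29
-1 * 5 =-5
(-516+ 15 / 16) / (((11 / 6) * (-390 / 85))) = 140097 / 2288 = 61.23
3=3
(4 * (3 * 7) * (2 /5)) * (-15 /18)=-28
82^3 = 551368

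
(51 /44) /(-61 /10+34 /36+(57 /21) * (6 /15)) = -16065 /56408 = -0.28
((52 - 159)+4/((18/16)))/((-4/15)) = 4655/12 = 387.92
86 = 86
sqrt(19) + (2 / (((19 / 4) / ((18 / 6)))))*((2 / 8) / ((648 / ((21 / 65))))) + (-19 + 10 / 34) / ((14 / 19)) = -134312827 / 5290740 + sqrt(19) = -21.03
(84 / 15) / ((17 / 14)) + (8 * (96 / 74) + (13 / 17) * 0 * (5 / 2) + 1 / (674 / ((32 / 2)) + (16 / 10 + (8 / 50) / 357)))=147407979568 / 9818680565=15.01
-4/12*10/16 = -5/24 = -0.21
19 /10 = 1.90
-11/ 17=-0.65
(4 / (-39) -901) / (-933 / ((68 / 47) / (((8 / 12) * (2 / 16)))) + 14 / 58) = 277207984 / 16457571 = 16.84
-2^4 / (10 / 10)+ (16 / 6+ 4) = -28 / 3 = -9.33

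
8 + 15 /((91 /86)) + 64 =7842 /91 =86.18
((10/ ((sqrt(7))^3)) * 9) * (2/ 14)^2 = 90 * sqrt(7)/ 2401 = 0.10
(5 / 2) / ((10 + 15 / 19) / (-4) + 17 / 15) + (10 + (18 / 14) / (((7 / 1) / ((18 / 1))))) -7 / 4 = 3479895 / 349468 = 9.96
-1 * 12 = -12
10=10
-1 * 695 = -695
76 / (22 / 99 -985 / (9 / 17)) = -228 / 5581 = -0.04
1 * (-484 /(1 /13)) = -6292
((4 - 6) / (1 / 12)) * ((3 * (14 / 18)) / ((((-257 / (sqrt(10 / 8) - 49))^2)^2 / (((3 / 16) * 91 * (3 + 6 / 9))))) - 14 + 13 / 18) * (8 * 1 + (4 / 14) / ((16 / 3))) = 212561640291 * sqrt(5) / 139599052832 + 59311789013297161 / 23452640875776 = 2532.41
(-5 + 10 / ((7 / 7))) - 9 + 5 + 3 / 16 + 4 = 83 / 16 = 5.19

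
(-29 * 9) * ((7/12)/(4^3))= -609/256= -2.38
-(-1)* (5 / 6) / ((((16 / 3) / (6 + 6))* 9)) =5 / 24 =0.21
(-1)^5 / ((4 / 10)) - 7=-19 / 2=-9.50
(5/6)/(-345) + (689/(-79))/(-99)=3425/39974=0.09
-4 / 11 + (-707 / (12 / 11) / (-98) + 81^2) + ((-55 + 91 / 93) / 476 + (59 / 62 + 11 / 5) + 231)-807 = 4169866213 / 695640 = 5994.29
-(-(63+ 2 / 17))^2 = -1151329 / 289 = -3983.84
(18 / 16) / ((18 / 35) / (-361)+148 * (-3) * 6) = -12635 / 29919696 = -0.00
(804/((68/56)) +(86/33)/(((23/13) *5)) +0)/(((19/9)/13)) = 4079.06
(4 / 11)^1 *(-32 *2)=-256 / 11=-23.27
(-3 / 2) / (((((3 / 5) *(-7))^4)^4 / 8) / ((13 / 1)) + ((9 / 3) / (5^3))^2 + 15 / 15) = -23803710937500 / 1430568706120266578321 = -0.00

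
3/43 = 0.07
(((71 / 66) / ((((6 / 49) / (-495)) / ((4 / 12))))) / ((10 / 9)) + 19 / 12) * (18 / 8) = -93819 / 32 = -2931.84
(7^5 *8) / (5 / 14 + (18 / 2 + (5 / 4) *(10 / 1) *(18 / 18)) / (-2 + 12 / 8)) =-1882384 / 597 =-3153.07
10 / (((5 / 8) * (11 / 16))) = 256 / 11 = 23.27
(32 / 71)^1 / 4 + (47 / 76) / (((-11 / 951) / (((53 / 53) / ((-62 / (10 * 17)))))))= 269953723 / 1840036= 146.71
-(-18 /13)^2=-324 /169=-1.92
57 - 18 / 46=1302 / 23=56.61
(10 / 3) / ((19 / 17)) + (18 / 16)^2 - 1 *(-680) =2496137 / 3648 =684.25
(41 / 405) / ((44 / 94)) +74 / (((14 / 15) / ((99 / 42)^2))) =2693901647 / 6112260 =440.74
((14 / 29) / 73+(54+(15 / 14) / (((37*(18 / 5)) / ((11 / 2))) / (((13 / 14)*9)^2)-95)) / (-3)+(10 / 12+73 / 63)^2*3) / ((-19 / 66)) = 312495447423181 / 14784847273098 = 21.14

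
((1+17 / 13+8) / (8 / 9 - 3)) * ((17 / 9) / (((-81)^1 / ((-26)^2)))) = 118456 / 1539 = 76.97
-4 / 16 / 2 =-1 / 8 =-0.12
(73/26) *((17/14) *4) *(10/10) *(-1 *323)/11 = -400.44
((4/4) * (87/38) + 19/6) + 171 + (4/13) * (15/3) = 131894/741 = 177.99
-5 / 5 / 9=-1 / 9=-0.11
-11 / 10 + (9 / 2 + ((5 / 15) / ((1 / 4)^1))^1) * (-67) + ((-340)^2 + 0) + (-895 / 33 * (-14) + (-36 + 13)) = 6356062 / 55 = 115564.76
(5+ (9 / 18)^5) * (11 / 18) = 1771 / 576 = 3.07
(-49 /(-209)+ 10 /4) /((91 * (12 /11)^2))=1397 /55328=0.03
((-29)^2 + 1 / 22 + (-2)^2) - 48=17535 / 22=797.05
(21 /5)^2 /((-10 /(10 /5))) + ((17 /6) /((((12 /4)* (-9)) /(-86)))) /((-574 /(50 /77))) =-791682754 /223752375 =-3.54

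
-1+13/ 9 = 4/ 9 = 0.44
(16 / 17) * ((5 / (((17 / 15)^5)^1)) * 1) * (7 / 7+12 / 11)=1397250000 / 265513259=5.26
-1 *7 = -7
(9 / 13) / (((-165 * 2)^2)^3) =1 / 1865453733000000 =0.00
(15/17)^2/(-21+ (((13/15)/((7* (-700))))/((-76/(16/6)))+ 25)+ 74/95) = 471318750/2893096057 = 0.16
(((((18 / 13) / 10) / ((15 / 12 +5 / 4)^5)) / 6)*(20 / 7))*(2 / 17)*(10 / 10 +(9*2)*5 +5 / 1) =36864 / 4834375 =0.01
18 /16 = 9 /8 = 1.12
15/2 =7.50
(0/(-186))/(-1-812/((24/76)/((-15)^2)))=0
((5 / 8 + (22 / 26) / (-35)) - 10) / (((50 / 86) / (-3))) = 4413477 / 91000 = 48.50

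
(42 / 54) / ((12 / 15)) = 35 / 36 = 0.97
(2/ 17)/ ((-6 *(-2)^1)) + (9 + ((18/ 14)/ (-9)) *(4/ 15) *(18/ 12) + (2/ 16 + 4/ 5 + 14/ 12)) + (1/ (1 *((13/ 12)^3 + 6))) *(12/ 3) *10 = 28273309/ 1708840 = 16.55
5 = 5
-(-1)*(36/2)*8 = 144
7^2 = 49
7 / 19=0.37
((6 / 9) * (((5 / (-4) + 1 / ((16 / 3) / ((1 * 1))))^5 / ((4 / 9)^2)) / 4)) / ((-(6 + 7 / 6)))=0.16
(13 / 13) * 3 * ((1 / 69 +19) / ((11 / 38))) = 49856 / 253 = 197.06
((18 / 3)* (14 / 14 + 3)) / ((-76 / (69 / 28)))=-207 / 266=-0.78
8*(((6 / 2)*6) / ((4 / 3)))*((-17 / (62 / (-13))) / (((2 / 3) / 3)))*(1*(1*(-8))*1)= -429624 / 31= -13858.84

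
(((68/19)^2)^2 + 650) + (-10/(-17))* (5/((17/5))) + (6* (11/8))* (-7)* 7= 61869693583/150651076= 410.68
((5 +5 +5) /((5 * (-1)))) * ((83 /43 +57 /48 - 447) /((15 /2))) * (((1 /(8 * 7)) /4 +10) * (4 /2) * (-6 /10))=-2053143693 /963200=-2131.59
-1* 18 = -18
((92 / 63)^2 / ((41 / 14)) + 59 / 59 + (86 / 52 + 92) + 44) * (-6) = -836.29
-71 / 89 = -0.80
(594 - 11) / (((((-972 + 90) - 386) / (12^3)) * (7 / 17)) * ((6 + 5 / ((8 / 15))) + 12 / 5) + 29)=19029120 / 771259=24.67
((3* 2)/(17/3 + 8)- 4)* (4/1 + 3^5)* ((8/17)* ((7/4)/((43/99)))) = -49981932/29971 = -1667.68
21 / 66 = 7 / 22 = 0.32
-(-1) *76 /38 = 2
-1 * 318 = -318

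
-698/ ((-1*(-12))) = -349/ 6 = -58.17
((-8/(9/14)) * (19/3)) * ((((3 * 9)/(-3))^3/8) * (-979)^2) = 6883523262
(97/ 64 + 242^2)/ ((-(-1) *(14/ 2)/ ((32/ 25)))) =3748193/ 350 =10709.12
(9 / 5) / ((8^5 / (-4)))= -9 / 40960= -0.00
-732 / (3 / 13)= -3172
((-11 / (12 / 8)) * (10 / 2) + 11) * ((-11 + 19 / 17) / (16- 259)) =-4312 / 4131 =-1.04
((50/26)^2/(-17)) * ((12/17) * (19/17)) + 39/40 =26681583/33211880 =0.80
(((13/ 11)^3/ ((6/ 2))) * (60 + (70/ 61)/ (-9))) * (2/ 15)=28886156/ 6576471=4.39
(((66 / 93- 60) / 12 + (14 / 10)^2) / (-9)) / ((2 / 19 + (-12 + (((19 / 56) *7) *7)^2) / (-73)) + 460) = 615206624 / 847904540625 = 0.00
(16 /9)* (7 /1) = 112 /9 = 12.44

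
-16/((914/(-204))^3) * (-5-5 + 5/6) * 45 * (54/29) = -136.64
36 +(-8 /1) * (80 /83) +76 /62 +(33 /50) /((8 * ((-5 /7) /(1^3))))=151289637 /5146000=29.40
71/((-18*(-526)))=71/9468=0.01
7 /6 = 1.17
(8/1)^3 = 512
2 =2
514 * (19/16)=4883/8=610.38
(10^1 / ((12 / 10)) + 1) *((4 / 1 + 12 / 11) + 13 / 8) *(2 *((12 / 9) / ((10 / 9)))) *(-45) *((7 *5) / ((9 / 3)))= -868770 / 11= -78979.09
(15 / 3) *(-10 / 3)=-50 / 3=-16.67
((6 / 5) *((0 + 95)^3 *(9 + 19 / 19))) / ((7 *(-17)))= -10288500 / 119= -86457.98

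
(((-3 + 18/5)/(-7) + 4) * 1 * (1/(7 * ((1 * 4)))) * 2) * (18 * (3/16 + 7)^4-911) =13176.29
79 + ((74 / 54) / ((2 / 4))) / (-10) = 10628 / 135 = 78.73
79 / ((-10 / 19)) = -1501 / 10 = -150.10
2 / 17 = 0.12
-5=-5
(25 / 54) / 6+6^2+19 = 17845 / 324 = 55.08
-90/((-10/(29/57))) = 87/19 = 4.58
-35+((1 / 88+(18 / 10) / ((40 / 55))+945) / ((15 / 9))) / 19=-106159 / 20900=-5.08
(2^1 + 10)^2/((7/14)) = 288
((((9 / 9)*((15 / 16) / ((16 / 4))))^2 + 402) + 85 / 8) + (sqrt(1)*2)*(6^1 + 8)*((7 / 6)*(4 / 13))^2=2593481425 / 6230016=416.29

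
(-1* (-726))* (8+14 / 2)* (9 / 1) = 98010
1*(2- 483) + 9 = -472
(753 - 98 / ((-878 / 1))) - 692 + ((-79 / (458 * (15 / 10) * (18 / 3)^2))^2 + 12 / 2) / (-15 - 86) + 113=4720455576287225 / 27120917004336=174.05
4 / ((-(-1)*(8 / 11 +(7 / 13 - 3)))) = -143 / 62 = -2.31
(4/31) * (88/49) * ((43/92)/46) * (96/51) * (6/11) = 33024/13660367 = 0.00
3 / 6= 1 / 2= 0.50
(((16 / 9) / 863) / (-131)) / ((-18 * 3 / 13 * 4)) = 26 / 27471879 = 0.00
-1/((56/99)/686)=-4851/4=-1212.75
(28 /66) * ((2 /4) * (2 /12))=7 /198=0.04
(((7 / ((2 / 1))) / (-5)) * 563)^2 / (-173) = -897.77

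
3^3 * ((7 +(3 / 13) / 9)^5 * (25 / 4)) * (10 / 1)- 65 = 96523231707595 / 3341637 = 28885014.05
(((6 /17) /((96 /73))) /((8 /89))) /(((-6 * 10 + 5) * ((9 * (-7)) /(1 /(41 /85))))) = 6497 /3636864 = 0.00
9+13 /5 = 58 /5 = 11.60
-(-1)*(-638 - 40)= -678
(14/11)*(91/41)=1274/451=2.82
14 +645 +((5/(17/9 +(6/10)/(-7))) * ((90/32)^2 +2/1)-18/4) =99165311/145408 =681.98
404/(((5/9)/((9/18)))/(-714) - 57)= -649026/91573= -7.09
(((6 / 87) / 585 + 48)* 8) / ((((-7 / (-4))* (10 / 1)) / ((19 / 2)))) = 123776944 / 593775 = 208.46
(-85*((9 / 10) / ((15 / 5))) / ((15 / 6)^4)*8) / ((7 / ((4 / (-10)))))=6528 / 21875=0.30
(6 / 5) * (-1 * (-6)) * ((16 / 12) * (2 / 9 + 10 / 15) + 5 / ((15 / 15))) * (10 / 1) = 1336 / 3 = 445.33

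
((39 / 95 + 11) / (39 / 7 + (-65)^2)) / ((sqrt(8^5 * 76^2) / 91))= 0.00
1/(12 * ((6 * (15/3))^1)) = 1/360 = 0.00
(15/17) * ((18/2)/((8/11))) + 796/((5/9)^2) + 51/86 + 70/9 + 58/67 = 2599.20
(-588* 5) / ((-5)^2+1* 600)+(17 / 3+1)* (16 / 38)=-13516 / 7125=-1.90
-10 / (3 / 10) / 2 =-50 / 3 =-16.67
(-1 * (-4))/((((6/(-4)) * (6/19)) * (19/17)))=-68/9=-7.56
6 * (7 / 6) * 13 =91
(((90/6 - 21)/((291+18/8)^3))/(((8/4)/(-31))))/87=1984/46804976793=0.00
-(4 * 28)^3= -1404928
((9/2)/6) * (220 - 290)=-105/2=-52.50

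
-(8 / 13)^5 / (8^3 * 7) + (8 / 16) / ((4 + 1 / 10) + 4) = 12990071 / 210523131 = 0.06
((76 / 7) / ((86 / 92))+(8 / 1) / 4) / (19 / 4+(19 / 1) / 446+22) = 0.51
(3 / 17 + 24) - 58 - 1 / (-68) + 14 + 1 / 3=-3973 / 204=-19.48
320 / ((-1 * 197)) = -320 / 197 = -1.62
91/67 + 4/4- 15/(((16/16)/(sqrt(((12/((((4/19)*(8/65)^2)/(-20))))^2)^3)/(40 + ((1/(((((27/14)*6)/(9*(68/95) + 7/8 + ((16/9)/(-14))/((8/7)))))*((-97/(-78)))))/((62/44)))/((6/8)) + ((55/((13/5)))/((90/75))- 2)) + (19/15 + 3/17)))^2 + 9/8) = -3204580139207708592476048457335494056884477685932689529679710014/291985769710221861780455916579585294907032681336101731806194169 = -10.98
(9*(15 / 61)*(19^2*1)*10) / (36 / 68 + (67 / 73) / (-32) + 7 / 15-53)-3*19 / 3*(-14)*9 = 4235987200554 / 1890681641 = 2240.46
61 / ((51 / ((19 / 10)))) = 1159 / 510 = 2.27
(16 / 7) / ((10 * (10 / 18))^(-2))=70.55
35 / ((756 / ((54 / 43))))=5 / 86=0.06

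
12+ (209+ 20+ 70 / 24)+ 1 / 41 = 120019 / 492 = 243.94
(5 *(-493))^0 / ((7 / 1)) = 1 / 7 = 0.14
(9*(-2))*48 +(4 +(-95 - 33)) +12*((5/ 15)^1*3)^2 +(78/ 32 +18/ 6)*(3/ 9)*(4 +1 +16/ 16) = -7721/ 8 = -965.12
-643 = -643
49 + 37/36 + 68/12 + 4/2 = 2077/36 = 57.69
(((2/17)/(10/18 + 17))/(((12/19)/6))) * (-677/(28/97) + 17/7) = -149.16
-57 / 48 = -19 / 16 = -1.19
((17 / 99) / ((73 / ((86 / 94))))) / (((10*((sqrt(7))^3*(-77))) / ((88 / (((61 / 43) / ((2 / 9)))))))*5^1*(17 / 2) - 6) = 692028928 / 103597052427936807993 - 638882011600*sqrt(7) / 34532350809312269331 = -0.00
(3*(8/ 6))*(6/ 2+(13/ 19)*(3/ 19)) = 4488/ 361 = 12.43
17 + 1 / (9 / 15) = 56 / 3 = 18.67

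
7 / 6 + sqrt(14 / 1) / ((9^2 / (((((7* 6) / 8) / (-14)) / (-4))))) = sqrt(14) / 864 + 7 / 6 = 1.17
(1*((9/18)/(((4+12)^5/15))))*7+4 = 8388713/2097152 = 4.00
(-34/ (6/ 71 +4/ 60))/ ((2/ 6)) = -108630/ 161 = -674.72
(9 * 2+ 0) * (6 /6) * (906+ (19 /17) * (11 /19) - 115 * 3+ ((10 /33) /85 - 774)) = -714768 /187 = -3822.29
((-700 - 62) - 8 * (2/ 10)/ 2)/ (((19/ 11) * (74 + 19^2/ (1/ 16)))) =-20977/ 277875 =-0.08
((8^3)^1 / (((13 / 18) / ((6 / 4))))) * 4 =55296 / 13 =4253.54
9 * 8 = 72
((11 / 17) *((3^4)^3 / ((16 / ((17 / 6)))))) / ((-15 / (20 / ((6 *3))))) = -72171 / 16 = -4510.69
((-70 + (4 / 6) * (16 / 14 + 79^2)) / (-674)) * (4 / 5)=-4.86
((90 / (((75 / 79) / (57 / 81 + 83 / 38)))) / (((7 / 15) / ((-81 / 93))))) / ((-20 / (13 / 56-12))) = -1388310687 / 4617760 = -300.65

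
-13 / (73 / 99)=-1287 / 73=-17.63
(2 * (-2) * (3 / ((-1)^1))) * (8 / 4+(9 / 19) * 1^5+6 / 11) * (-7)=-53004 / 209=-253.61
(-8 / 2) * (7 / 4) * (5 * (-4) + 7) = 91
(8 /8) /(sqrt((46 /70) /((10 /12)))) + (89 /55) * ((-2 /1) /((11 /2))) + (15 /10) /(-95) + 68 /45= 37529 /41382 + 5 * sqrt(966) /138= 2.03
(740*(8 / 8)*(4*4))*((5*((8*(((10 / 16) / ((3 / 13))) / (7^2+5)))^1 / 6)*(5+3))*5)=38480000 / 243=158353.91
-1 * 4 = -4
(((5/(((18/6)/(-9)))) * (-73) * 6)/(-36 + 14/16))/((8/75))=-492750/281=-1753.56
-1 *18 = -18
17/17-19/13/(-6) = 97/78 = 1.24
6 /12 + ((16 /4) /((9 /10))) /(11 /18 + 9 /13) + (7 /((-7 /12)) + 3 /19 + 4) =-9115 /2318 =-3.93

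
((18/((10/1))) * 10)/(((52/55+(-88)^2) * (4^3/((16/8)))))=495/6815552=0.00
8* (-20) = -160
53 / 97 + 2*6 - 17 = -432 / 97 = -4.45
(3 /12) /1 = 1 /4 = 0.25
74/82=37/41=0.90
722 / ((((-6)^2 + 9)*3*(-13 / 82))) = -59204 / 1755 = -33.73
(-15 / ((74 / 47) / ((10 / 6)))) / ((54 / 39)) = -15275 / 1332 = -11.47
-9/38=-0.24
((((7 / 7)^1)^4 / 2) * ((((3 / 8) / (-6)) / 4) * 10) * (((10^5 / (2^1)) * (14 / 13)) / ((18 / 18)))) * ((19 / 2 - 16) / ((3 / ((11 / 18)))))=1203125 / 216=5570.02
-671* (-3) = 2013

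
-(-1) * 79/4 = 19.75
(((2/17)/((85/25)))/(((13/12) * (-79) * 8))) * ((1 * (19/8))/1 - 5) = 315/2374424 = 0.00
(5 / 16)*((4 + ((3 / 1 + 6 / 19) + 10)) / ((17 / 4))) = 1645 / 1292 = 1.27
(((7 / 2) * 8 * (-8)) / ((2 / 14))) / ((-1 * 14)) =112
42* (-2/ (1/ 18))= -1512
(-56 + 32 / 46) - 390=-10242 / 23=-445.30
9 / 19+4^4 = 4873 / 19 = 256.47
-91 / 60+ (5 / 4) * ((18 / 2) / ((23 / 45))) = 14141 / 690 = 20.49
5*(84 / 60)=7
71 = 71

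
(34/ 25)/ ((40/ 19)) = 323/ 500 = 0.65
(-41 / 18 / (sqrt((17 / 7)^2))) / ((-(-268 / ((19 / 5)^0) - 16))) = -287 / 86904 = -0.00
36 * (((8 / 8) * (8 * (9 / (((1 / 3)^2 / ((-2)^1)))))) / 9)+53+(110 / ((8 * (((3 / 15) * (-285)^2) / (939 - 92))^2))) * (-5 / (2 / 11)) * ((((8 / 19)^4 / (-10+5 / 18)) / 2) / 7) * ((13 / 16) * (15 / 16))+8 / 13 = -16990780456504807 / 3311794792995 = -5130.38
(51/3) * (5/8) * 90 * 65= 248625/4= 62156.25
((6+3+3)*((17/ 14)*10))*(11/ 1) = 11220/ 7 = 1602.86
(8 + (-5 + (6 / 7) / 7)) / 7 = 153 / 343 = 0.45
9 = 9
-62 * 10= -620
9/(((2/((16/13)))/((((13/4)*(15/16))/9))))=15/8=1.88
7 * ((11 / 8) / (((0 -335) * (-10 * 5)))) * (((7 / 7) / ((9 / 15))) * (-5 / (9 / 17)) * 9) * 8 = -1309 / 2010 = -0.65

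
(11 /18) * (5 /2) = 55 /36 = 1.53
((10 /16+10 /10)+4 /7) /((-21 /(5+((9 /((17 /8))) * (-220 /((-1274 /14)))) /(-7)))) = -1570505 /4244968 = -0.37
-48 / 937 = -0.05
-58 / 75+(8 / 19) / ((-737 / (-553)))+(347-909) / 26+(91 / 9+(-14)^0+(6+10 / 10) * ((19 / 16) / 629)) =-4513054605629 / 412209111600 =-10.95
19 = 19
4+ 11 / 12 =4.92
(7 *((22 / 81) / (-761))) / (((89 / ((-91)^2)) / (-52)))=12.09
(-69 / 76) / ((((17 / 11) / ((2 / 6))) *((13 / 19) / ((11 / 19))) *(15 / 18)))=-8349 / 41990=-0.20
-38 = -38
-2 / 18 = -1 / 9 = -0.11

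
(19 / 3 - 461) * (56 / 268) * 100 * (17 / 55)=-2936.52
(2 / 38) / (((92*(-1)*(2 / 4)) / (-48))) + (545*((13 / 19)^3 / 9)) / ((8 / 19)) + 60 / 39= 370395271 / 7771608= 47.66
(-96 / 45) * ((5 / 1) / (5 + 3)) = -4 / 3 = -1.33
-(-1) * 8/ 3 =8/ 3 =2.67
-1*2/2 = -1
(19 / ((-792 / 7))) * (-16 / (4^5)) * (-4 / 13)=-133 / 164736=-0.00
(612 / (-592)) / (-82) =153 / 12136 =0.01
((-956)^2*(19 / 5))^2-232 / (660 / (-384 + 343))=9950678871111538 / 825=12061428934680.65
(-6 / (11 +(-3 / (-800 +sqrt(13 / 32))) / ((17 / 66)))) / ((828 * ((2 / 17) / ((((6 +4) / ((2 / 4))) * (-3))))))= 503756736655 / 1501401634183- 104040 * sqrt(26) / 1501401634183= 0.34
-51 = -51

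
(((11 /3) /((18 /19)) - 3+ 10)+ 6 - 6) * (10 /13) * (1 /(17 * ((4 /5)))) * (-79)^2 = 91586675 /23868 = 3837.22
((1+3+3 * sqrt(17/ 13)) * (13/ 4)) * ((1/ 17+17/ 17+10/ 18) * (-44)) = -141284/ 153 - 2717 * sqrt(221)/ 51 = -1715.41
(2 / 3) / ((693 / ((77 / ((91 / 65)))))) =10 / 189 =0.05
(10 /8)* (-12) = -15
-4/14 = -2/7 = -0.29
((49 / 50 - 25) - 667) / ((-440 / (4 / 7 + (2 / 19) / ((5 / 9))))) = 794673 / 665000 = 1.19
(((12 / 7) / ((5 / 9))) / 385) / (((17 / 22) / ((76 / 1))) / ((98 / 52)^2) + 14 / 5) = 67032 / 23441695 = 0.00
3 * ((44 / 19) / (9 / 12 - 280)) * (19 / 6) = -88 / 1117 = -0.08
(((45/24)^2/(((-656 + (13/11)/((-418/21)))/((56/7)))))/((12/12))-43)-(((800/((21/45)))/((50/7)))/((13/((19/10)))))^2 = -2596779327007/2039195236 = -1273.43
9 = 9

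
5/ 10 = 1/ 2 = 0.50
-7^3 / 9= -343 / 9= -38.11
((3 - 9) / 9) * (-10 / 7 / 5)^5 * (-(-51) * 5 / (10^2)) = 272 / 84035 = 0.00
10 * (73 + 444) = 5170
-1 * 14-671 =-685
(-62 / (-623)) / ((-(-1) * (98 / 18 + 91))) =9 / 8722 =0.00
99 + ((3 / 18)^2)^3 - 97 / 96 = 97.99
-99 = -99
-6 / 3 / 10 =-1 / 5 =-0.20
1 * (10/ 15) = 2/ 3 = 0.67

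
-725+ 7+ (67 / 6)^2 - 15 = -21899 / 36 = -608.31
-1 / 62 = -0.02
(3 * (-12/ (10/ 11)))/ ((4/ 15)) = -297/ 2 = -148.50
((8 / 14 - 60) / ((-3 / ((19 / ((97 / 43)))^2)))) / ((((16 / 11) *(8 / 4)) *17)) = 95450927 / 3359013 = 28.42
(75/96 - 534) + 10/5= -16999/32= -531.22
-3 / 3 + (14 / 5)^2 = 171 / 25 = 6.84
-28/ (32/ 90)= -315/ 4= -78.75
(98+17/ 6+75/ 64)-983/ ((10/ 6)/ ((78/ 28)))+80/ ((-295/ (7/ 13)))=-7943483267/ 5154240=-1541.16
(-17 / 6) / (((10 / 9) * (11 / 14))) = -357 / 110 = -3.25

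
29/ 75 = 0.39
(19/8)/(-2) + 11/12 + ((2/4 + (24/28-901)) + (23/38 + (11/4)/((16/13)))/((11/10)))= -897.33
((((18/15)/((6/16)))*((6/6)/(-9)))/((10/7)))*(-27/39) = 56/325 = 0.17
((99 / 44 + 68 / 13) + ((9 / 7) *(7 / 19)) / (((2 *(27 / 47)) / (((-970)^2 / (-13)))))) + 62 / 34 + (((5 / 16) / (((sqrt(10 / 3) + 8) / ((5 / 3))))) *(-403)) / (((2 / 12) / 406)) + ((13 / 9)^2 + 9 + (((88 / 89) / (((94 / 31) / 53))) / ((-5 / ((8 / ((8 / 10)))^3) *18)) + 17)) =-554400360152875 / 5690871108 + 22475 *sqrt(30) / 8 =-82031.66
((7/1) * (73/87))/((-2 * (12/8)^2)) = -1.31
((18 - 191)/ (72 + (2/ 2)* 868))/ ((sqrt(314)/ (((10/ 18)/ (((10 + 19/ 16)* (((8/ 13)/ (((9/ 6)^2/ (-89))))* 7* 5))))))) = 2249* sqrt(314)/ 65830715440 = 0.00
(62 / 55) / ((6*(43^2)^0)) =31 / 165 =0.19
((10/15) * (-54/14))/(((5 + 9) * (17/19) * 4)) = -171/3332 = -0.05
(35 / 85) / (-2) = -7 / 34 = -0.21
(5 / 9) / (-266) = -5 / 2394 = -0.00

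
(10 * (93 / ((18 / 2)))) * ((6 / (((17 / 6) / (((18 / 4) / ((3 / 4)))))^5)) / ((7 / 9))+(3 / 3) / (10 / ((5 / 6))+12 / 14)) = 9111990838943 / 268352973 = 33955.24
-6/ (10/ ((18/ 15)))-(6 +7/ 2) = -511/ 50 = -10.22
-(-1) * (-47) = -47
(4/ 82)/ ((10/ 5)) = 1/ 41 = 0.02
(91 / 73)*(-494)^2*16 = 355316416 / 73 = 4867348.16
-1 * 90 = -90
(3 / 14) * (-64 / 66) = -16 / 77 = -0.21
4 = 4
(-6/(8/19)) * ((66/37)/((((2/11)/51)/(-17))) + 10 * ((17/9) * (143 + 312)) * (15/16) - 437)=14943215/1184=12620.96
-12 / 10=-6 / 5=-1.20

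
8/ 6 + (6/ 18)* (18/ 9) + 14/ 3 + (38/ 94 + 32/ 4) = 2125/ 141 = 15.07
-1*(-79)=79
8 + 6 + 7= 21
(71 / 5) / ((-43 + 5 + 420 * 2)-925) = -71 / 615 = -0.12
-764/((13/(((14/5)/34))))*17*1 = -5348/65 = -82.28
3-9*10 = -87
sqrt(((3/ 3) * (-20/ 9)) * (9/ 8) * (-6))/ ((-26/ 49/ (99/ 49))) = -99 * sqrt(15)/ 26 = -14.75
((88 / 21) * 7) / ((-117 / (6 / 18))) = -0.08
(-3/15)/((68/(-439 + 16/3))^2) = -1692601/208080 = -8.13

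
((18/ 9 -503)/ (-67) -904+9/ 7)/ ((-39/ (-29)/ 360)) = -1461133680/ 6097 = -239647.97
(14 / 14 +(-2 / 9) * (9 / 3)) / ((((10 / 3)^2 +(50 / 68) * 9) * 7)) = 102 / 37975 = 0.00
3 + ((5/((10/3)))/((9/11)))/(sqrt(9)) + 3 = 119/18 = 6.61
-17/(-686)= 17/686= 0.02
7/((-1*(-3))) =7/3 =2.33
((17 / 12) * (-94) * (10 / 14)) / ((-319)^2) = -3995 / 4273962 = -0.00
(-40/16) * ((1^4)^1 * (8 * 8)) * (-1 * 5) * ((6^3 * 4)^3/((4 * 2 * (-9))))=-7166361600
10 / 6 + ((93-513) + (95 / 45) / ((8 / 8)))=-3746 / 9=-416.22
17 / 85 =0.20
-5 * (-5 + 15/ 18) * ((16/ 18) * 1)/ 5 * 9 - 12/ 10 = 482/ 15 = 32.13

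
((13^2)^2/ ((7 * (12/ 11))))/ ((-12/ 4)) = -314171/ 252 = -1246.71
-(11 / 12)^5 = -161051 / 248832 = -0.65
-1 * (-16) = 16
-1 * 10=-10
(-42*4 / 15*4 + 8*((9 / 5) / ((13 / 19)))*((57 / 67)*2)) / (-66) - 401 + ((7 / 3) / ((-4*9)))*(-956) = -438346186 / 1293435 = -338.90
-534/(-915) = 178/305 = 0.58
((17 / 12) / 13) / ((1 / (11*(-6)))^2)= 6171 / 13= 474.69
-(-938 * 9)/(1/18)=151956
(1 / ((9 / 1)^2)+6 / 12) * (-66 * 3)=-913 / 9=-101.44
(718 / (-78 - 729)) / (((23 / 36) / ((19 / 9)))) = -54568 / 18561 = -2.94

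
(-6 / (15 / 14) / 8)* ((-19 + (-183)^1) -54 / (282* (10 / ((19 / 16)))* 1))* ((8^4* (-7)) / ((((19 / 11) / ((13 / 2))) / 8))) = -2725148538112 / 22325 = -122067123.77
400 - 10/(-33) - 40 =11890/33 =360.30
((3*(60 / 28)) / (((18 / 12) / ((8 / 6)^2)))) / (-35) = -32 / 147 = -0.22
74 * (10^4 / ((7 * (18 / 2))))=11746.03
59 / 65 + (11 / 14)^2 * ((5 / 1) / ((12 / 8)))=56671 / 19110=2.97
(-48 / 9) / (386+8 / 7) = -56 / 4065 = -0.01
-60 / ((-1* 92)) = 15 / 23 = 0.65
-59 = -59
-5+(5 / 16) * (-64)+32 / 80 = -123 / 5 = -24.60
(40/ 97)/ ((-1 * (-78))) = 20/ 3783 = 0.01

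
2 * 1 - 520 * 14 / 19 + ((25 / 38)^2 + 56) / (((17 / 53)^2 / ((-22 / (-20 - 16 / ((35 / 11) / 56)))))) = -107344076097 / 314656264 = -341.15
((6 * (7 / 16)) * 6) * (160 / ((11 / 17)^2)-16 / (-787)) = 573186852 / 95227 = 6019.16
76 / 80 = 19 / 20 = 0.95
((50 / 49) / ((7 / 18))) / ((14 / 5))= 2250 / 2401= 0.94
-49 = -49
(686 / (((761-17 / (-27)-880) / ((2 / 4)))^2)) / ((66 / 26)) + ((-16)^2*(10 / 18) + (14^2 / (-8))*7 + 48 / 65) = -3751131342071 / 131459533920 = -28.53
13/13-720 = -719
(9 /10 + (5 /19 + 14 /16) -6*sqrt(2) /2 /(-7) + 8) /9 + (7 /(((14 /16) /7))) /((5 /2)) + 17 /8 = sqrt(2) /21 + 2923 /114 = 25.71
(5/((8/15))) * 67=5025/8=628.12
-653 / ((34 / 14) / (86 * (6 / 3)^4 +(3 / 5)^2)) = -157283539 / 425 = -370078.92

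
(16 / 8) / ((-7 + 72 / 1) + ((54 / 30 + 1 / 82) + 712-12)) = 820 / 314393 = 0.00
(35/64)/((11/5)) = 0.25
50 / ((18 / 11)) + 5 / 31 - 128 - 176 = -76246 / 279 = -273.28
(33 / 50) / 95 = 33 / 4750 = 0.01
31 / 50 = 0.62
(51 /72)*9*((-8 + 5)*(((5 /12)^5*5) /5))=-53125 /221184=-0.24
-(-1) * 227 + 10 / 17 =3869 / 17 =227.59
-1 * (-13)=13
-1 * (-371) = 371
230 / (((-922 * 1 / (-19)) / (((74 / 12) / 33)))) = 80845 / 91278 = 0.89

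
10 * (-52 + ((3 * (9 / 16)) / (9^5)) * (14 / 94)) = -427602205 / 822312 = -520.00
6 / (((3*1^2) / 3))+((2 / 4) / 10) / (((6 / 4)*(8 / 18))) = 6.08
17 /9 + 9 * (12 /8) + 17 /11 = 3353 /198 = 16.93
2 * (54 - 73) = -38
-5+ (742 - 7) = 730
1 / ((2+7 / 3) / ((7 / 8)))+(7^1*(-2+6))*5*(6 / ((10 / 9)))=78645 / 104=756.20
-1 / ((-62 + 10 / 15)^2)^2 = -81 / 1146228736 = -0.00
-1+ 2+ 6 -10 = -3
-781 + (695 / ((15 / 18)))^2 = 694775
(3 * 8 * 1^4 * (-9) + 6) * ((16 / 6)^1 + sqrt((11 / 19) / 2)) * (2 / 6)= -560 / 3 - 35 * sqrt(418) / 19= -224.33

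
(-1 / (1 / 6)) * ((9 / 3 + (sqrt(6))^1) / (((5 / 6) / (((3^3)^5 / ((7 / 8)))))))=-12397455648 / 35-4132485216 * sqrt(6) / 35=-643426737.05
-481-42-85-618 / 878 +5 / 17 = -4540562 / 7463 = -608.41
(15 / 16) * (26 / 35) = 39 / 56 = 0.70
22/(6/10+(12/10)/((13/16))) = 286/27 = 10.59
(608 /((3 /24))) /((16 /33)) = 10032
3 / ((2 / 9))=27 / 2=13.50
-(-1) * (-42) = -42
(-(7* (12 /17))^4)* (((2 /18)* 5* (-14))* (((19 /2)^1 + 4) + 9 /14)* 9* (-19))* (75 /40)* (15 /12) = -2194912566000 /83521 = -26279768.75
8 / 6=4 / 3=1.33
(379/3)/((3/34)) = 12886/9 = 1431.78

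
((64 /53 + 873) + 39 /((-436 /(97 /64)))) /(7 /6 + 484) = 1.80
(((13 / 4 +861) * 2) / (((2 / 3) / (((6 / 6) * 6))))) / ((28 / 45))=1400085 / 56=25001.52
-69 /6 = -23 /2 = -11.50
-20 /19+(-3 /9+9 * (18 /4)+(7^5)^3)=541222012137961 /114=4747561509982.11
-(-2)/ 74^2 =1/ 2738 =0.00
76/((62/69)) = 2622/31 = 84.58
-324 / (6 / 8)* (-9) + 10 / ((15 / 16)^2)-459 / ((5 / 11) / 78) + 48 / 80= -3368899 / 45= -74864.42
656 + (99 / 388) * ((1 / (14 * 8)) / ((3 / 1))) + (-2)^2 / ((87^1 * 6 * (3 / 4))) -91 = 19225090607 / 34026048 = 565.01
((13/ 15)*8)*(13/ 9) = 1352/ 135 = 10.01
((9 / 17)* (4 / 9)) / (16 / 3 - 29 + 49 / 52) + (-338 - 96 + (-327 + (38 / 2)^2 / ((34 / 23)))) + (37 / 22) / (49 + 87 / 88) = -516.77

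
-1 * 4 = -4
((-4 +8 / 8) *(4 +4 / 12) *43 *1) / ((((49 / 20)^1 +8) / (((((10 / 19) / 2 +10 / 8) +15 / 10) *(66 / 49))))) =-3840330 / 17689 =-217.10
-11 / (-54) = 11 / 54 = 0.20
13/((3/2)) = 26/3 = 8.67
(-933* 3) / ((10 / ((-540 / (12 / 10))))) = 125955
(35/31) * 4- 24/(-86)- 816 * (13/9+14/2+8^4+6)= -13413117368/3999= -3354117.87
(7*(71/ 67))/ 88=497/ 5896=0.08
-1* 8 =-8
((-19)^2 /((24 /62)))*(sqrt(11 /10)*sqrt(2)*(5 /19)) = 589*sqrt(55) /12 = 364.01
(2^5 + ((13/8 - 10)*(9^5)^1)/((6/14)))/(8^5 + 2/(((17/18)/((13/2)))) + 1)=-156928207/4458456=-35.20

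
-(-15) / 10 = 3 / 2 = 1.50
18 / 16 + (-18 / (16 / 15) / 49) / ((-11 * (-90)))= 9699 / 8624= 1.12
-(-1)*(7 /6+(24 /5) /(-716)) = 6229 /5370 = 1.16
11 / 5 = 2.20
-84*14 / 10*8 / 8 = -117.60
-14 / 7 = -2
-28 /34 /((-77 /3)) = 6 /187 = 0.03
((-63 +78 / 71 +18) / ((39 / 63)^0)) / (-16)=2.74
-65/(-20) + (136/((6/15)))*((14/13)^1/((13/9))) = 173557/676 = 256.74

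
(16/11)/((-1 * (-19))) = 0.08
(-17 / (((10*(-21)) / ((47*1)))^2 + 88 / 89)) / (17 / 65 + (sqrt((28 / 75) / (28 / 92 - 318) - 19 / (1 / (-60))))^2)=-23811040128525 / 33463420403087596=-0.00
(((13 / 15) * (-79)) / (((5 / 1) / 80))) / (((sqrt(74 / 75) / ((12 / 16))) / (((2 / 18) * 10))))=-20540 * sqrt(222) / 333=-919.04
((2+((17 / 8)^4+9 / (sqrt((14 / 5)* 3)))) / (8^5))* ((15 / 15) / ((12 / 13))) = 13* sqrt(210) / 1835008+397423 / 536870912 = 0.00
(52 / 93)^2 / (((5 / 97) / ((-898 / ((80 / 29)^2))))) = -715.71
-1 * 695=-695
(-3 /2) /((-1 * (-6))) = -1 /4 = -0.25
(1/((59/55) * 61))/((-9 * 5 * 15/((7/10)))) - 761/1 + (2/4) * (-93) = -1961679976/2429325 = -807.50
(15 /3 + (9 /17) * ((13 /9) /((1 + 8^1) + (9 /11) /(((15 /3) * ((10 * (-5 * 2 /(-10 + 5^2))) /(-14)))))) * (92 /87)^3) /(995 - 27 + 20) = 293211607145 /56838452017932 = 0.01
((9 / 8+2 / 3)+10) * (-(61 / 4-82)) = 25187 / 32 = 787.09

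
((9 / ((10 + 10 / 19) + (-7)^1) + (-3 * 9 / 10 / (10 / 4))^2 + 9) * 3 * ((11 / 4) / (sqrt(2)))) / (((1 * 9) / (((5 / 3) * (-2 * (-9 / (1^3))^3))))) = 474540363 * sqrt(2) / 33500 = 20032.88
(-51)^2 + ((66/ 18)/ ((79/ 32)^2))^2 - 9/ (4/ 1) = 3644482338739/ 1402202916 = 2599.11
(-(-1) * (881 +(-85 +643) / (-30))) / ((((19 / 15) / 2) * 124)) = 6468 / 589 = 10.98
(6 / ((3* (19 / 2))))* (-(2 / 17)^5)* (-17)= 128 / 1586899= 0.00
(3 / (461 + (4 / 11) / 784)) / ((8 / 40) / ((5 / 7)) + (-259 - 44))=-3675 / 170953724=-0.00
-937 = -937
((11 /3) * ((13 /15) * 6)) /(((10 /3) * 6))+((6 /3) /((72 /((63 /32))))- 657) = -655.99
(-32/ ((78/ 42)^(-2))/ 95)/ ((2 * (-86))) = 0.01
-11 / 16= -0.69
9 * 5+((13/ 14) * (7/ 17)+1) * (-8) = 577/ 17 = 33.94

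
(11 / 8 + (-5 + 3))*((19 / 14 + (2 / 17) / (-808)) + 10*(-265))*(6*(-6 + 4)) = -1910042415 / 96152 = -19864.82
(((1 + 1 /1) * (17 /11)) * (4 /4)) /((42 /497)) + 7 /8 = 9887 /264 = 37.45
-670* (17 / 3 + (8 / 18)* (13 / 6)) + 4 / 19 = -2278562 / 513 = -4441.64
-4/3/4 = -1/3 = -0.33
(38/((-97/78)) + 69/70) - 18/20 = -103449/3395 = -30.47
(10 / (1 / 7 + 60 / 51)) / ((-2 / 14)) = -8330 / 157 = -53.06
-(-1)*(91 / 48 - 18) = -773 / 48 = -16.10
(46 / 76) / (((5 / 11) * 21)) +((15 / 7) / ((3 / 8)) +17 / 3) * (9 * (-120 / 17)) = -49038499 / 67830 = -722.96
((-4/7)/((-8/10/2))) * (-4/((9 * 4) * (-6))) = 5/189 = 0.03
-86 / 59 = -1.46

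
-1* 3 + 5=2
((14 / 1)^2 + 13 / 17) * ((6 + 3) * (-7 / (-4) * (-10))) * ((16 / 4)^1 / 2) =-1053675 / 17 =-61980.88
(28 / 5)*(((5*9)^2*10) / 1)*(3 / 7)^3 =8926.53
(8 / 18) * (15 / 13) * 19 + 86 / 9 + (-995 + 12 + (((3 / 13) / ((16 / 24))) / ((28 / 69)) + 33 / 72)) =-788197 / 819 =-962.39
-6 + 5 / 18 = -103 / 18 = -5.72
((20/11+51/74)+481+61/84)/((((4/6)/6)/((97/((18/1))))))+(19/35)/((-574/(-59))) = 2304375498479/98119560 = 23485.38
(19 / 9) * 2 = 38 / 9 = 4.22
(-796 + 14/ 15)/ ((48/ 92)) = -137149/ 90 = -1523.88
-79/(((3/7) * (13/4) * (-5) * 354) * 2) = 553/34515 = 0.02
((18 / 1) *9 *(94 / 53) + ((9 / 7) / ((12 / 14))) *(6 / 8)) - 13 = 116789 / 424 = 275.45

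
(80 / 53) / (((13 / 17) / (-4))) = -5440 / 689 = -7.90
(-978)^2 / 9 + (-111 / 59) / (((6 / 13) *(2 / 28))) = 6266917 / 59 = 106218.93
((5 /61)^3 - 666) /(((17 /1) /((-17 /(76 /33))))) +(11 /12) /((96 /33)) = 479425921447 /1656053376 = 289.50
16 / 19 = 0.84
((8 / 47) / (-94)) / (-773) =4 / 1707557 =0.00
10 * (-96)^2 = 92160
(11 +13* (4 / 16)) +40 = 217 / 4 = 54.25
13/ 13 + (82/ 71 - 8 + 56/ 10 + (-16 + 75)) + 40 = 35058/ 355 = 98.75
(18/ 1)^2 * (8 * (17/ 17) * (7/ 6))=3024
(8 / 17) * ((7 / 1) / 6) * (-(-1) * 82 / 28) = 82 / 51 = 1.61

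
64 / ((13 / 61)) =300.31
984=984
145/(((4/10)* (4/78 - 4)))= -28275/308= -91.80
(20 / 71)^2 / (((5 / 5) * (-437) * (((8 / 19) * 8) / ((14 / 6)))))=-175 / 1391316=-0.00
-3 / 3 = -1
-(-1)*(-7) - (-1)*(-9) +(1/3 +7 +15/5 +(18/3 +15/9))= 2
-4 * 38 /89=-152 /89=-1.71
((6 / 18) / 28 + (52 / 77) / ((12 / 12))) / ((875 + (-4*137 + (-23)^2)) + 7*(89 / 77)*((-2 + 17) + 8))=635 / 962892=0.00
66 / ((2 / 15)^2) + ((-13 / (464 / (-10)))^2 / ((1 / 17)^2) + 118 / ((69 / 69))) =207393857 / 53824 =3853.19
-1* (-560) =560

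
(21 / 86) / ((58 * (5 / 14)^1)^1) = 147 / 12470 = 0.01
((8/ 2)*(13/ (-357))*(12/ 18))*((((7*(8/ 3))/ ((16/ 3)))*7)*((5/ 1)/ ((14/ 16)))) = -2080/ 153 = -13.59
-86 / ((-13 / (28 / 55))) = 2408 / 715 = 3.37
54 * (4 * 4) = 864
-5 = -5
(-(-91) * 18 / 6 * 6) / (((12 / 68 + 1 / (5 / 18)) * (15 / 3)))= 9282 / 107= 86.75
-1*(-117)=117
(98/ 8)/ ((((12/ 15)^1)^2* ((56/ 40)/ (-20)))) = -4375/ 16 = -273.44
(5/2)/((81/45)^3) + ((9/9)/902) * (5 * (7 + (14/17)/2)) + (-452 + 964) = 5728635977/11178486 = 512.47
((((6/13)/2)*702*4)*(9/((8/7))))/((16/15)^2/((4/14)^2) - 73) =-1148175/13289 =-86.40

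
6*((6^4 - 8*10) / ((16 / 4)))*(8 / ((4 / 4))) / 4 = 3648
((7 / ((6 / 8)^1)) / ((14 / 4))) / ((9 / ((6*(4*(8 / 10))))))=256 / 45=5.69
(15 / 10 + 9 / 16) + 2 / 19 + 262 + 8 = 82739 / 304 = 272.17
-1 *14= -14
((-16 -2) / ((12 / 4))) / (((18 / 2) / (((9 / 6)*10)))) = -10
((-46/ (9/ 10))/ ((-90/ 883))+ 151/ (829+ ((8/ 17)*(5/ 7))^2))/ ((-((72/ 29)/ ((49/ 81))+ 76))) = -677919232186693/ 108253454572692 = -6.26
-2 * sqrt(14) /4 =-sqrt(14) /2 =-1.87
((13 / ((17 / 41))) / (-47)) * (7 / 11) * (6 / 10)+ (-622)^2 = 17001606187 / 43945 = 386883.75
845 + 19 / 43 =36354 / 43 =845.44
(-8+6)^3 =-8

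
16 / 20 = 4 / 5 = 0.80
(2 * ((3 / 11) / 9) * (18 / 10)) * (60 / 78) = 12 / 143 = 0.08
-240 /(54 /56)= -2240 /9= -248.89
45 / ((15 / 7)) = 21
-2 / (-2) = 1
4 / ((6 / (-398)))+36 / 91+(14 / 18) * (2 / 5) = -1083646 / 4095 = -264.63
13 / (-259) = -13 / 259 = -0.05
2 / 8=1 / 4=0.25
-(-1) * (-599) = -599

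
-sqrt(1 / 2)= -0.71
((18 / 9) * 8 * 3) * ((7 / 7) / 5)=48 / 5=9.60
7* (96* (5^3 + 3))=86016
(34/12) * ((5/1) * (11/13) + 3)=799/39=20.49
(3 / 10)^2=9 / 100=0.09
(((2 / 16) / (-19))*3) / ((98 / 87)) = -261 / 14896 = -0.02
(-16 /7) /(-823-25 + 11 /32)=512 /189875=0.00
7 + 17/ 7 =66/ 7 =9.43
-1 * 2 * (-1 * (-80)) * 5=-800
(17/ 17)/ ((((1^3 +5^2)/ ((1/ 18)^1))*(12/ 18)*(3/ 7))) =0.01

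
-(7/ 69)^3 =-343/ 328509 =-0.00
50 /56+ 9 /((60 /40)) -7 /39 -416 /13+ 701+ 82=827423 /1092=757.71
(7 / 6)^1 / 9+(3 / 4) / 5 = 151 / 540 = 0.28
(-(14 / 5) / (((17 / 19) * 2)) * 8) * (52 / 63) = -7904 / 765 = -10.33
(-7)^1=-7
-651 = -651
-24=-24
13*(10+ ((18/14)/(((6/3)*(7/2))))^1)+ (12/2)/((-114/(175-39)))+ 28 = 142657/931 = 153.23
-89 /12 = -7.42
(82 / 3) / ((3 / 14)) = 1148 / 9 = 127.56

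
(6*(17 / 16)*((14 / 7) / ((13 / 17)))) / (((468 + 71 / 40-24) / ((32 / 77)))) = 277440 / 17848831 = 0.02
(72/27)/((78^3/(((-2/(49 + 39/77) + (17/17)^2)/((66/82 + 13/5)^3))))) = 15757063625/115346451891784464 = 0.00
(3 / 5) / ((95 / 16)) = 48 / 475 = 0.10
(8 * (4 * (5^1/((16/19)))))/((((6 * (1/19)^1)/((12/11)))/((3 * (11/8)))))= 2707.50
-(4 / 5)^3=-64 / 125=-0.51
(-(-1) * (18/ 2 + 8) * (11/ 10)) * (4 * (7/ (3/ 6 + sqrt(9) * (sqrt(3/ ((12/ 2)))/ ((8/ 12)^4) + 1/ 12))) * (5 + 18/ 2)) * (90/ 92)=-7037184/ 150167 + 71251488 * sqrt(2)/ 150167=624.16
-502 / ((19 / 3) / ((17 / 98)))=-13.75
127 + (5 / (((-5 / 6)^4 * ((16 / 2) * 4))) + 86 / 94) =128.24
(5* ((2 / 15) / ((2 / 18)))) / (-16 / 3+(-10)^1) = -9 / 23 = -0.39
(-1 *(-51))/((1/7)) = 357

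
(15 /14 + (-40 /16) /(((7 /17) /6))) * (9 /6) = -1485 /28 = -53.04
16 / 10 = 8 / 5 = 1.60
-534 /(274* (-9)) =89 /411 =0.22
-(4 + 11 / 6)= -35 / 6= -5.83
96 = 96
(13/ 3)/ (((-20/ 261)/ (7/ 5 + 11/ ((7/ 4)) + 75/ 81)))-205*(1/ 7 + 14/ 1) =-10666763/ 3150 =-3386.27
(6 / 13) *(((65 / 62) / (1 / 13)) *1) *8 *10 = 15600 / 31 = 503.23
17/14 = 1.21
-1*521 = -521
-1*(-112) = 112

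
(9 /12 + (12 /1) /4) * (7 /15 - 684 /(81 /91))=-34559 /12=-2879.92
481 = 481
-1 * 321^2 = -103041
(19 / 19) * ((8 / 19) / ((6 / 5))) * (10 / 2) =100 / 57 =1.75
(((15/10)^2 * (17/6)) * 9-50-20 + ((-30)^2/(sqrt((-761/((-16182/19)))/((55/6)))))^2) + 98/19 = 961209936265/115672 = 8309789.20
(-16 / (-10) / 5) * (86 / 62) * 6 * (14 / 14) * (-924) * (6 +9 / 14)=-408672 / 25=-16346.88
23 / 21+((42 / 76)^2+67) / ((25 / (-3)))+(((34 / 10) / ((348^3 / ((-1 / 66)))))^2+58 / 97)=-6.38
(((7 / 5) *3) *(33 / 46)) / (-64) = -693 / 14720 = -0.05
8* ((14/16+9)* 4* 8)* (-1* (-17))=42976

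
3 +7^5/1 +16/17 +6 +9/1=286041/17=16825.94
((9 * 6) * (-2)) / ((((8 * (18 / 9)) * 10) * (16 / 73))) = -1971 / 640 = -3.08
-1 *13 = -13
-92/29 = -3.17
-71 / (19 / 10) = -37.37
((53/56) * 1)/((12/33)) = 583/224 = 2.60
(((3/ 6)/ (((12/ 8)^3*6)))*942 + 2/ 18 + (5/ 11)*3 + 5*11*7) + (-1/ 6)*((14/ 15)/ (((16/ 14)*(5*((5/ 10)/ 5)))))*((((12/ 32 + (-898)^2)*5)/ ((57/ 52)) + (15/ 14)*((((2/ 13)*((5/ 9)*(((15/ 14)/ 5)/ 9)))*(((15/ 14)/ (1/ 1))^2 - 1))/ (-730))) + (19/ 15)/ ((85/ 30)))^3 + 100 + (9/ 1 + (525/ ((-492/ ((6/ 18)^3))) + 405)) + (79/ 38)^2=-3339727070019550456349494011853319532224684525021322150443/ 246509204779059933073996346820986880000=-13548082608164124072.03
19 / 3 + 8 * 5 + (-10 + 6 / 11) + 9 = 1514 / 33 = 45.88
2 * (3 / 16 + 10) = 163 / 8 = 20.38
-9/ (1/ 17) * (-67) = 10251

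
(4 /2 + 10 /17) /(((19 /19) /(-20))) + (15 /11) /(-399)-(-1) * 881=20623826 /24871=829.23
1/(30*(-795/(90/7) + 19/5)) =-1/1741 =-0.00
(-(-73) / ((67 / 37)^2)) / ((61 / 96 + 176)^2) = 921019392 / 1290766382161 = 0.00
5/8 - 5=-4.38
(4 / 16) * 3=3 / 4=0.75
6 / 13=0.46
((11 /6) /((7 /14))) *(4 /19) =44 /57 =0.77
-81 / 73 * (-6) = 486 / 73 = 6.66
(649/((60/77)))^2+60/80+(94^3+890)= 1525169.40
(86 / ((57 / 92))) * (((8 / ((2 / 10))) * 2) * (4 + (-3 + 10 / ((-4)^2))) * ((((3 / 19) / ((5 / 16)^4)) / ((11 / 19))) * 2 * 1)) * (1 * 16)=431409332224 / 26125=16513275.87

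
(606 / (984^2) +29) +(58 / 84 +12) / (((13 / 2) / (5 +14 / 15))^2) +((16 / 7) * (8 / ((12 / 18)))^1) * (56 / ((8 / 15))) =9646782157799 / 3304173600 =2919.57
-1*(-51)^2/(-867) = 3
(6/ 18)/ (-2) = -1/ 6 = -0.17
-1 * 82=-82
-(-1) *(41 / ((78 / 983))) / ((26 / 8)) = 80606 / 507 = 158.99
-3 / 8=-0.38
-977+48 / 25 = -24377 / 25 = -975.08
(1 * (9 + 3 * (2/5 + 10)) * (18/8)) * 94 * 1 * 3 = 255069/10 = 25506.90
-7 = -7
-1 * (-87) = 87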